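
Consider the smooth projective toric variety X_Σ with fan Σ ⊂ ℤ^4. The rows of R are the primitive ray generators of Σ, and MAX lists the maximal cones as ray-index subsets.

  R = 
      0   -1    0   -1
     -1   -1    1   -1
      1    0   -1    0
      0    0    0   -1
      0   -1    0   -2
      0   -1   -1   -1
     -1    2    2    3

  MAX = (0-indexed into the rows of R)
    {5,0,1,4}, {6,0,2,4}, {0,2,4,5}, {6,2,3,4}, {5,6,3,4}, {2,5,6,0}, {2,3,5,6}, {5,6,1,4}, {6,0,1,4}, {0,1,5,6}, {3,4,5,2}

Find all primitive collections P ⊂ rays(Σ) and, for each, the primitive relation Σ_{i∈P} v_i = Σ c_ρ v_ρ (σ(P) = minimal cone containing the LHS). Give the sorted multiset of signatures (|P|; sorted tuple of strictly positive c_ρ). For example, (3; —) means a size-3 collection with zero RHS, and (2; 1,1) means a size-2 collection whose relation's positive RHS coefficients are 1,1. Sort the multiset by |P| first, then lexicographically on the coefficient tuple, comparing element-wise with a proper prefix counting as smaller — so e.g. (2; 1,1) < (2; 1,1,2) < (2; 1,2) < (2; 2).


Δ(Σ) — 7 vertices, 5 min non-faces:

  • {0,3}:  v_{0} + v_{3} = v_{4}  →  sig = (2; 1)
  • {1,2}:  v_{1} + v_{2} = v_{0}  →  sig = (2; 1)
  • {1,3}:  v_{1} + v_{3} = 2·v_{4} + v_{5} + v_{6}  →  sig = (2; 1,1,2)
  • {2,4,5,6}:  v_{2} + v_{4} + v_{5} + v_{6} = 0  →  sig = (4; —)
  • {0,4,5,6}:  v_{0} + v_{4} + v_{5} + v_{6} = v_{1}  →  sig = (4; 1)

Hence PRS(X_Σ) =
{ (2; 1) ×2,  (2; 1,1,2),  (4; —),  (4; 1) }


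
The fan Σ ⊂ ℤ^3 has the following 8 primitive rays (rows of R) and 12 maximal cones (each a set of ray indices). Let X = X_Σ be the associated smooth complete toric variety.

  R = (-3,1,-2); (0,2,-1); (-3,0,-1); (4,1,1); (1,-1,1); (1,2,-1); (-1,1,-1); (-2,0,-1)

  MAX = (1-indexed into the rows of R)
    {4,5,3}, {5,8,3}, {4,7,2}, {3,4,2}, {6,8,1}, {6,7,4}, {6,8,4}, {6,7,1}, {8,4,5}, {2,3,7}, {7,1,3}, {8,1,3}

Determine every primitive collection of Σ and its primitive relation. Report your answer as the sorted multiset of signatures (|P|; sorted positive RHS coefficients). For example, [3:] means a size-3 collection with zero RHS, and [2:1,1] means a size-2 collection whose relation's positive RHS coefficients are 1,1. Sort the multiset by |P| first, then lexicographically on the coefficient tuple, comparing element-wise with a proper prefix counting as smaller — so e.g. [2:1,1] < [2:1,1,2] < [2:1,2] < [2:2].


12 collections generate NE(X_Σ); each relation:

  P = {5,7}:  v_{5} + v_{7} = 0  ⇒ sig = [2:]
  P = {1,4}:  v_{1} + v_{4} = v_{6}  ⇒ sig = [2:1]
  P = {1,5}:  v_{1} + v_{5} = v_{8}  ⇒ sig = [2:1]
  P = {7,8}:  v_{7} + v_{8} = v_{1}  ⇒ sig = [2:1]
  P = {2,5}:  v_{2} + v_{5} = v_{3} + v_{4}  ⇒ sig = [2:1,1]
  P = {5,6}:  v_{5} + v_{6} = v_{4} + v_{8}  ⇒ sig = [2:1,1]
  P = {2,6}:  v_{2} + v_{6} = v_{4} + 3·v_{7}  ⇒ sig = [2:1,3]
  P = {2,8}:  v_{2} + v_{8} = 2·v_{7}  ⇒ sig = [2:2]
  P = {3,6}:  v_{3} + v_{6} = 2·v_{7}  ⇒ sig = [2:2]
  P = {1,2}:  v_{1} + v_{2} = 3·v_{7}  ⇒ sig = [2:3]
  P = {3,4,7}:  v_{3} + v_{4} + v_{7} = v_{2}  ⇒ sig = [3:1]
  P = {3,4,8}:  v_{3} + v_{4} + v_{8} = v_{7}  ⇒ sig = [3:1]

Signatures (|P|; sorted positive RHS coefficients), sorted:
[[2:], [2:1], [2:1], [2:1], [2:1,1], [2:1,1], [2:1,3], [2:2], [2:2], [2:3], [3:1], [3:1]]


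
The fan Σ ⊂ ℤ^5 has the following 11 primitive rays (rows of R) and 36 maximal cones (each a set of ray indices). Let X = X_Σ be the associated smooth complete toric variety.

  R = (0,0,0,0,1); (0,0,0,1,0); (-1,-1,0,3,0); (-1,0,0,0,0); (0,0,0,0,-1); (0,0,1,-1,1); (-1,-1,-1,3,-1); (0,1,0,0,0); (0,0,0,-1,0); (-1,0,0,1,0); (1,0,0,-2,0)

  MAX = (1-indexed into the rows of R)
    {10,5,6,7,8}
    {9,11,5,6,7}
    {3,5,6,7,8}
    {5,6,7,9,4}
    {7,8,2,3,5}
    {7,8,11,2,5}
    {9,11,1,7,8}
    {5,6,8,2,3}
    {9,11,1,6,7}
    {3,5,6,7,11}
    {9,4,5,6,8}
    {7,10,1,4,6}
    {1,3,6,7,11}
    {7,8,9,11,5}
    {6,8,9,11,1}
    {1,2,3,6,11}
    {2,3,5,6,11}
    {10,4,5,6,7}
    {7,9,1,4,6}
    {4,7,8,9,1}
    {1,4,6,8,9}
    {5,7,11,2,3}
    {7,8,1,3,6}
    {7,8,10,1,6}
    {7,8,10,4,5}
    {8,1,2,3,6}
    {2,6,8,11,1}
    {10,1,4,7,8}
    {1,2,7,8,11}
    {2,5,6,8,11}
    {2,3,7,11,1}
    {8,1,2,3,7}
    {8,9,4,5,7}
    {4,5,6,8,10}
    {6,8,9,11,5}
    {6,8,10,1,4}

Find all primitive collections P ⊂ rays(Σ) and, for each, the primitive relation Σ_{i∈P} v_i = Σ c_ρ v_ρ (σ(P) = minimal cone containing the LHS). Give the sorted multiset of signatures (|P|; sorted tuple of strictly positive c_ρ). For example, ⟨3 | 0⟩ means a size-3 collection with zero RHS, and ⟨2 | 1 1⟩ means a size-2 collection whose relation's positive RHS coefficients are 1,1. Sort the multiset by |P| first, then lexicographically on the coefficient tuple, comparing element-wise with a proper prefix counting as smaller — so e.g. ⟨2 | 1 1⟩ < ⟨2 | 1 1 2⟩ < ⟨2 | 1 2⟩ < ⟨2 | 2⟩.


15 minimal non-faces of Δ(Σ) (on 11 rays):

  P={1,5}:  v_{1} + v_{5} = 0 ; sig = ⟨2 | 0⟩
  P={2,9}:  v_{2} + v_{9} = 0 ; sig = ⟨2 | 0⟩
  P={2,4}:  v_{2} + v_{4} = v_{10} ; sig = ⟨2 | 1⟩
  P={9,10}:  v_{9} + v_{10} = v_{4} ; sig = ⟨2 | 1⟩
  P={10,11}:  v_{10} + v_{11} = v_{9} ; sig = ⟨2 | 1⟩
  P={3,9}:  v_{3} + v_{9} = v_{6} + v_{7} ; sig = ⟨2 | 1 1⟩
  P={2,10}:  v_{2} + v_{10} = v_{6} + v_{7} + v_{8} ; sig = ⟨2 | 1 1 1⟩
  P={3,4}:  v_{3} + v_{4} = v_{6} + v_{7} + v_{10} ; sig = ⟨2 | 1 1 1⟩
  P={3,10}:  v_{3} + v_{10} = 2·v_{6} + 2·v_{7} + v_{8} ; sig = ⟨2 | 1 2 2⟩
  P={4,11}:  v_{4} + v_{11} = 2·v_{9} ; sig = ⟨2 | 2⟩
  P={2,6,7}:  v_{2} + v_{6} + v_{7} = v_{3} ; sig = ⟨3 | 1⟩
  P={3,8,11}:  v_{3} + v_{8} + v_{11} = v_{2} ; sig = ⟨3 | 1⟩
  P={6,7,8,11}:  v_{6} + v_{7} + v_{8} + v_{11} = 0 ; sig = ⟨4 | 0⟩
  P={6,7,8,9}:  v_{6} + v_{7} + v_{8} + v_{9} = v_{10} ; sig = ⟨4 | 1⟩
  P={4,6,7,8}:  v_{4} + v_{6} + v_{7} + v_{8} = 2·v_{10} ; sig = ⟨4 | 2⟩

Hence PRS(X_Σ) =
    ⟨2 | 0⟩
    ⟨2 | 0⟩
    ⟨2 | 1⟩
    ⟨2 | 1⟩
    ⟨2 | 1⟩
    ⟨2 | 1 1⟩
    ⟨2 | 1 1 1⟩
    ⟨2 | 1 1 1⟩
    ⟨2 | 1 2 2⟩
    ⟨2 | 2⟩
    ⟨3 | 1⟩
    ⟨3 | 1⟩
    ⟨4 | 0⟩
    ⟨4 | 1⟩
    ⟨4 | 2⟩


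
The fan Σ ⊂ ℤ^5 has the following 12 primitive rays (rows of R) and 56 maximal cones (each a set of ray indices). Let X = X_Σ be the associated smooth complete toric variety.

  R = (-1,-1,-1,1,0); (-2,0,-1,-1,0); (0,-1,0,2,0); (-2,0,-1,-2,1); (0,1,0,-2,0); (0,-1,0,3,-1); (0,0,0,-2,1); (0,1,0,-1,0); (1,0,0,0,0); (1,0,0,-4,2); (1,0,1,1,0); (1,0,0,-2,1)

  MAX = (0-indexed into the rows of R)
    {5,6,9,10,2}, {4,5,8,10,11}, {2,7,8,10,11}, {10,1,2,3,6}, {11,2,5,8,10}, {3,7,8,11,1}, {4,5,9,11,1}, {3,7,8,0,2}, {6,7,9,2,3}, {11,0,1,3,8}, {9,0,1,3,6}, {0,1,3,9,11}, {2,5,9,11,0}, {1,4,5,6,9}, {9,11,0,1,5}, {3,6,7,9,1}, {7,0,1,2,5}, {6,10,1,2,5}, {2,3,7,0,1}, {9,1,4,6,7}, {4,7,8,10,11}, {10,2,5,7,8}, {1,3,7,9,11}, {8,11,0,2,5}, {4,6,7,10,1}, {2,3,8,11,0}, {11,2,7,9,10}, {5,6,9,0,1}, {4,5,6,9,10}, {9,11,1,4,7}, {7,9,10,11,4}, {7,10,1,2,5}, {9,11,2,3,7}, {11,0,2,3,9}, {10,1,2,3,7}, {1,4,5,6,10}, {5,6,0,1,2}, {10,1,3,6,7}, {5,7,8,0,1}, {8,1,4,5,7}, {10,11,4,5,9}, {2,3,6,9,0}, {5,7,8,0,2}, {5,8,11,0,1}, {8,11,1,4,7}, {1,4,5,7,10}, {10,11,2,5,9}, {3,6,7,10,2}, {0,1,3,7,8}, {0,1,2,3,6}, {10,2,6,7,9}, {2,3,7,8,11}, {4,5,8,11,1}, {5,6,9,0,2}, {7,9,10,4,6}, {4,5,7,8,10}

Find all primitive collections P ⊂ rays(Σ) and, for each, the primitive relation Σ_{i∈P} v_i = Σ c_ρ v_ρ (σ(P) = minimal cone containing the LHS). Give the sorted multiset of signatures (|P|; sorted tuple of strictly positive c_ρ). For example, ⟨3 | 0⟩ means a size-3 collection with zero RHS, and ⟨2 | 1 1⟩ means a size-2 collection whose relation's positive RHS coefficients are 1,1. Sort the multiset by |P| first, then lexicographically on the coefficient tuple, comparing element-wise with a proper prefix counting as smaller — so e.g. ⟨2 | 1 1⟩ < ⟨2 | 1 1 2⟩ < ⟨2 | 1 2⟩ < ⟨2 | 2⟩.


|primitive collections| = 24. Relations:

  • {2,4}:  v_{2} + v_{4} = 0  →  sig = ⟨2 | 0⟩
  • {0,10}:  v_{0} + v_{10} = v_{2}  →  sig = ⟨2 | 1⟩
  • {6,8}:  v_{6} + v_{8} = v_{11}  →  sig = ⟨2 | 1⟩
  • {6,11}:  v_{6} + v_{11} = v_{9}  →  sig = ⟨2 | 1⟩
  • {0,4}:  v_{0} + v_{4} = v_{1} + v_{8}  →  sig = ⟨2 | 1 1⟩
  • {3,5}:  v_{3} + v_{5} = v_{1} + v_{2}  →  sig = ⟨2 | 1 1⟩
  • {3,4}:  v_{3} + v_{4} = v_{1} + v_{6} + v_{7}  →  sig = ⟨2 | 1 1 1⟩
  • {8,9}:  v_{8} + v_{9} = 2·v_{11}  →  sig = ⟨2 | 2⟩
  • {1,8,10}:  v_{1} + v_{8} + v_{10} = 0  →  sig = ⟨3 | 0⟩
  • {5,6,7}:  v_{5} + v_{6} + v_{7} = 0  →  sig = ⟨3 | 0⟩
  • {1,2,8}:  v_{1} + v_{2} + v_{8} = v_{0}  →  sig = ⟨3 | 1⟩
  • {1,10,11}:  v_{1} + v_{10} + v_{11} = v_{6}  →  sig = ⟨3 | 1⟩
  • {5,7,9}:  v_{5} + v_{7} + v_{9} = v_{11}  →  sig = ⟨3 | 1⟩
  • {5,7,11}:  v_{5} + v_{7} + v_{11} = v_{8}  →  sig = ⟨3 | 1⟩
  • {0,6,7}:  v_{0} + v_{6} + v_{7} = v_{3} + v_{8}  →  sig = ⟨3 | 1 1⟩
  • {1,2,11}:  v_{1} + v_{2} + v_{11} = v_{0} + v_{6}  →  sig = ⟨3 | 1 1⟩
  • {0,7,9}:  v_{0} + v_{7} + v_{9} = v_{3} + v_{8} + v_{11}  →  sig = ⟨3 | 1 1 1⟩
  • {3,8,10}:  v_{3} + v_{8} + v_{10} = v_{2} + v_{6} + v_{7}  →  sig = ⟨3 | 1 1 1⟩
  • {3,10,11}:  v_{3} + v_{10} + v_{11} = v_{2} + 2·v_{6} + v_{7}  →  sig = ⟨3 | 1 1 2⟩
  • {3,9,10}:  v_{3} + v_{9} + v_{10} = v_{2} + 3·v_{6} + v_{7}  →  sig = ⟨3 | 1 1 3⟩
  • {0,7,11}:  v_{0} + v_{7} + v_{11} = v_{3} + 2·v_{8}  →  sig = ⟨3 | 1 2⟩
  • {1,2,9}:  v_{1} + v_{2} + v_{9} = v_{0} + 2·v_{6}  →  sig = ⟨3 | 1 2⟩
  • {1,9,10}:  v_{1} + v_{9} + v_{10} = 2·v_{6}  →  sig = ⟨3 | 2⟩
  • {1,2,6,7}:  v_{1} + v_{2} + v_{6} + v_{7} = v_{3}  →  sig = ⟨4 | 1⟩

so the primitive-relation signature multiset is
    |P|=2: 8 collections, coeffs (), (1), (1), (1), (1,1), (1,1), (1,1,1), (2)
    |P|=3: 15 collections, coeffs (), (), (1), (1), (1), (1), (1,1), (1,1), (1,1,1), (1,1,1), (1,1,2), (1,1,3), (1,2), (1,2), (2)
    |P|=4: 1 collection, coeffs (1)


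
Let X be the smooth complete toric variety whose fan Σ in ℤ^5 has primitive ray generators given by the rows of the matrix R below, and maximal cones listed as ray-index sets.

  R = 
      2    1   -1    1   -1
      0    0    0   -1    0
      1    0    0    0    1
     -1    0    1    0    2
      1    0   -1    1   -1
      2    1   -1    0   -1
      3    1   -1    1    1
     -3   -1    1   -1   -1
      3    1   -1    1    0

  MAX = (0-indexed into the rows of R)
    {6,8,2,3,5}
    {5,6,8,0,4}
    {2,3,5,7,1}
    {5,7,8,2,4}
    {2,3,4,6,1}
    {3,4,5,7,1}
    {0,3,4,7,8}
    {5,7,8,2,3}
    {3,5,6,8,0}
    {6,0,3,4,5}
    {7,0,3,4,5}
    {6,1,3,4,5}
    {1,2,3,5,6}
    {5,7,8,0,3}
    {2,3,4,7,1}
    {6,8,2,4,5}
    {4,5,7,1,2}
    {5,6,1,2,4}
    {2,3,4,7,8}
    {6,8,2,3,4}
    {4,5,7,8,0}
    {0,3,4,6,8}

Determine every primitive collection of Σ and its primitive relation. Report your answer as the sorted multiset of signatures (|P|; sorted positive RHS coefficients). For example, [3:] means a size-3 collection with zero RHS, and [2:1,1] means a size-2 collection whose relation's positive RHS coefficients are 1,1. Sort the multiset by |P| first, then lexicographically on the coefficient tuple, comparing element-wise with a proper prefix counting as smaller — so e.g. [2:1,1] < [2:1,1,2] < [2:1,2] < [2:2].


6 minimal non-faces of Δ(Σ) (on 9 rays):

  {6,7}:  v_{6} + v_{7} = 0  →  sig = [2:]
  {0,1}:  v_{0} + v_{1} = v_{5}  →  sig = [2:1]
  {0,2}:  v_{0} + v_{2} = v_{8}  →  sig = [2:1]
  {1,8}:  v_{1} + v_{8} = v_{2} + v_{5}  →  sig = [2:1,1]
  {2,3,4,5}:  v_{2} + v_{3} + v_{4} + v_{5} = v_{6}  →  sig = [4:1]
  {3,4,5,8}:  v_{3} + v_{4} + v_{5} + v_{8} = v_{0} + v_{6}  →  sig = [4:1,1]

so the primitive-relation signature multiset is
    [2:]
    [2:1]
    [2:1]
    [2:1,1]
    [4:1]
    [4:1,1]


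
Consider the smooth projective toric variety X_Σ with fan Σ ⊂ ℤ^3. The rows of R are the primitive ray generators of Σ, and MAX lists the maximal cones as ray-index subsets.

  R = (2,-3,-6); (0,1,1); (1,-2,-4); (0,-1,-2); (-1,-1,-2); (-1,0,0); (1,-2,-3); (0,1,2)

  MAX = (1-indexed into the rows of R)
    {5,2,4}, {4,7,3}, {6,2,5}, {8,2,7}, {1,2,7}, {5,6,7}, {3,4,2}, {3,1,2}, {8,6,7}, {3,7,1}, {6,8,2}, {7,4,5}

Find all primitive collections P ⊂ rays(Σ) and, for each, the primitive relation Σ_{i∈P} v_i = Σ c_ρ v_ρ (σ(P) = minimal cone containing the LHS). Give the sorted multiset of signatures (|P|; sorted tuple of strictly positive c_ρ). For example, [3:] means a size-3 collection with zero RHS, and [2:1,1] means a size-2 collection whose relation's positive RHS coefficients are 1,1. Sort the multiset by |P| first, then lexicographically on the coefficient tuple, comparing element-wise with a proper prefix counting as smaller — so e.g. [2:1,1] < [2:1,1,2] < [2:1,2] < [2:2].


14 collections generate NE(X_Σ); each relation:

  P={4,8}:  v_{4} + v_{8} = 0  ⟹  sig = [2:]
  P={4,6}:  v_{4} + v_{6} = v_{5}  ⟹  sig = [2:1]
  P={5,8}:  v_{5} + v_{8} = v_{6}  ⟹  sig = [2:1]
  P={1,6}:  v_{1} + v_{6} = v_{3} + v_{4}  ⟹  sig = [2:1,1]
  P={3,8}:  v_{3} + v_{8} = v_{2} + v_{7}  ⟹  sig = [2:1,1]
  P={1,5}:  v_{1} + v_{5} = v_{3} + 2·v_{4}  ⟹  sig = [2:1,2]
  P={1,4}:  v_{1} + v_{4} = 2·v_{3}  ⟹  sig = [2:2]
  P={3,6}:  v_{3} + v_{6} = 2·v_{4}  ⟹  sig = [2:2]
  P={1,8}:  v_{1} + v_{8} = 2·v_{2} + 2·v_{7}  ⟹  sig = [2:2,2]
  P={3,5}:  v_{3} + v_{5} = 3·v_{4}  ⟹  sig = [2:3]
  P={2,3,7}:  v_{2} + v_{3} + v_{7} = v_{1}  ⟹  sig = [3:1]
  P={2,4,7}:  v_{2} + v_{4} + v_{7} = v_{3}  ⟹  sig = [3:1]
  P={2,6,7}:  v_{2} + v_{6} + v_{7} = v_{4}  ⟹  sig = [3:1]
  P={2,5,7}:  v_{2} + v_{5} + v_{7} = 2·v_{4}  ⟹  sig = [3:2]

Hence PRS(X_Σ) =
    |P|=2: 10 collections, coeffs (), (1), (1), (1,1), (1,1), (1,2), (2), (2), (2,2), (3)
    |P|=3: 4 collections, coeffs (1), (1), (1), (2)


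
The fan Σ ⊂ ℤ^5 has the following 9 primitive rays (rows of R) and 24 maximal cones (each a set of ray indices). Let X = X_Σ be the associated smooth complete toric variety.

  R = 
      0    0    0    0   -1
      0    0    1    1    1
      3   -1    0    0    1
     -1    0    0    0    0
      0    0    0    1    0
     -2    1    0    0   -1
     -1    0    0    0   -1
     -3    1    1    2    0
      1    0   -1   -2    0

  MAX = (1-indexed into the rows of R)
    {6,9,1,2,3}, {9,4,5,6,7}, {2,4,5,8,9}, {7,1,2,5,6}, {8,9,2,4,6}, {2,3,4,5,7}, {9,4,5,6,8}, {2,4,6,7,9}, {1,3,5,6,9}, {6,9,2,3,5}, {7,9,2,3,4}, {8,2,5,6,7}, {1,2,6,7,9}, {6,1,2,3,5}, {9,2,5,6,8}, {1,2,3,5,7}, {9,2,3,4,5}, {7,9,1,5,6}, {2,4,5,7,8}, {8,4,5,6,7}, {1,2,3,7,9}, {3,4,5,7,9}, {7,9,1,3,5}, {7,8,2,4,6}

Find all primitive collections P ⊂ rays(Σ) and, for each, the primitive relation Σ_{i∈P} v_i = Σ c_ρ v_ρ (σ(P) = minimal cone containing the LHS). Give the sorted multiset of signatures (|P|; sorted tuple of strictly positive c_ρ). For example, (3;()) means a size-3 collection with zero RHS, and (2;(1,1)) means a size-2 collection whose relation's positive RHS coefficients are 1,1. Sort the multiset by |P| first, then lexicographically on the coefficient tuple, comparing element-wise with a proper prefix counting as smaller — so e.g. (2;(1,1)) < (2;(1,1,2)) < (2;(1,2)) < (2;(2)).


Σ has 9 primitive collections:

  • {1,4}:  v_{1} + v_{4} = v_{7} ; sig = (2;(1))
  • {3,8}:  v_{3} + v_{8} = v_{2} + v_{5} ; sig = (2;(1,1))
  • {1,8}:  v_{1} + v_{8} = v_{2} + v_{5} + v_{6} + v_{7} ; sig = (2;(1,1,1,1))
  • {3,4,6}:  v_{3} + v_{4} + v_{6} = 0 ; sig = (3;())
  • {3,6,7}:  v_{3} + v_{6} + v_{7} = v_{1} ; sig = (3;(1))
  • {7,8,9}:  v_{7} + v_{8} + v_{9} = v_{4} + v_{6} ; sig = (3;(1,1))
  • {2,5,7,9}:  v_{2} + v_{5} + v_{7} + v_{9} = 0 ; sig = (4;())
  • {2,4,5,6}:  v_{2} + v_{4} + v_{5} + v_{6} = v_{8} ; sig = (4;(1))
  • {1,2,5,9}:  v_{1} + v_{2} + v_{5} + v_{9} = v_{3} + v_{6} ; sig = (4;(1,1))

so the primitive-relation signature multiset is
[(2;(1)), (2;(1,1)), (2;(1,1,1,1)), (3;()), (3;(1)), (3;(1,1)), (4;()), (4;(1)), (4;(1,1))]


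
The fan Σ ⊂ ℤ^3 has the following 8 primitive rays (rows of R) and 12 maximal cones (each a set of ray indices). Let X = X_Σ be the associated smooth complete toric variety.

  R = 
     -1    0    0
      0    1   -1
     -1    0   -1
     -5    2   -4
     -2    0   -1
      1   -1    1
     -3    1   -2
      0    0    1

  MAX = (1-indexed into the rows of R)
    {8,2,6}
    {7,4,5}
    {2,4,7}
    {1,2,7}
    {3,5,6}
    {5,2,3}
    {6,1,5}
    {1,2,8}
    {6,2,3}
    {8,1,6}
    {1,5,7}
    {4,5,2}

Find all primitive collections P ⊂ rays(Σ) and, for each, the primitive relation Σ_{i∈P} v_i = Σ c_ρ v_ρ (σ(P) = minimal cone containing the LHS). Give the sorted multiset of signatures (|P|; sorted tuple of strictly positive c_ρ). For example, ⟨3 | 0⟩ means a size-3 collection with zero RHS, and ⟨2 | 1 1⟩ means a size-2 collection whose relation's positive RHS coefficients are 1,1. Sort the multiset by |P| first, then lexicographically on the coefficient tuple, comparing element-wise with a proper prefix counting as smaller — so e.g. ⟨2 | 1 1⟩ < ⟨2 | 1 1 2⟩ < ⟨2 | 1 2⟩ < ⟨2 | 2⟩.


Primitive collections (14):

  {1,3}:  v_{1} + v_{3} = v_{5}  so sig = ⟨2 | 1⟩
  {3,8}:  v_{3} + v_{8} = v_{1}  so sig = ⟨2 | 1⟩
  {6,7}:  v_{6} + v_{7} = v_{5}  so sig = ⟨2 | 1⟩
  {4,8}:  v_{4} + v_{8} = 2·v_{1} + v_{2} + v_{7}  so sig = ⟨2 | 1 1 2⟩
  {3,7}:  v_{3} + v_{7} = v_{2} + 2·v_{5}  so sig = ⟨2 | 1 2⟩
  {4,6}:  v_{4} + v_{6} = v_{2} + 2·v_{5}  so sig = ⟨2 | 1 2⟩
  {7,8}:  v_{7} + v_{8} = 3·v_{1} + v_{2}  so sig = ⟨2 | 1 3⟩
  {1,4}:  v_{1} + v_{4} = 2·v_{7}  so sig = ⟨2 | 2⟩
  {5,8}:  v_{5} + v_{8} = 2·v_{1}  so sig = ⟨2 | 2⟩
  {3,4}:  v_{3} + v_{4} = 2·v_{2} + 3·v_{5}  so sig = ⟨2 | 2 3⟩
  {1,2,6}:  v_{1} + v_{2} + v_{6} = 0  so sig = ⟨3 | 0⟩
  {1,2,5}:  v_{1} + v_{2} + v_{5} = v_{7}  so sig = ⟨3 | 1⟩
  {2,5,6}:  v_{2} + v_{5} + v_{6} = v_{3}  so sig = ⟨3 | 1⟩
  {2,5,7}:  v_{2} + v_{5} + v_{7} = v_{4}  so sig = ⟨3 | 1⟩

Hence PRS(X_Σ) =
[⟨2 | 1⟩, ⟨2 | 1⟩, ⟨2 | 1⟩, ⟨2 | 1 1 2⟩, ⟨2 | 1 2⟩, ⟨2 | 1 2⟩, ⟨2 | 1 3⟩, ⟨2 | 2⟩, ⟨2 | 2⟩, ⟨2 | 2 3⟩, ⟨3 | 0⟩, ⟨3 | 1⟩, ⟨3 | 1⟩, ⟨3 | 1⟩]


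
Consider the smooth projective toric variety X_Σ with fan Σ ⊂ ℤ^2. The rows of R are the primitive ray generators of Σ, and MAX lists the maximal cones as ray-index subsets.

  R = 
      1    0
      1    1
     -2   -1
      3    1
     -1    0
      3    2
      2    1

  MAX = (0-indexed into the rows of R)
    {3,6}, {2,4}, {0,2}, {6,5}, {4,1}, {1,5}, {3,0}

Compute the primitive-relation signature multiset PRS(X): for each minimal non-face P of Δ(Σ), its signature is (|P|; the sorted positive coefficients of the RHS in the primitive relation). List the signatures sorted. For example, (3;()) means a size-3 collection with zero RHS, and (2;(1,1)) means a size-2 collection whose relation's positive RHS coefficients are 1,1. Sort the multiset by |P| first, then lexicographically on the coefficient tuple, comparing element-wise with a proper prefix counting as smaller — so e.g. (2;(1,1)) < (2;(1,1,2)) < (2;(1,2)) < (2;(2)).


Minimal non-faces — 14 found among 7 rays, 7 max cones:

  P={0,4}:  v_{0} + v_{4} = 0  →  sig = (2;())
  P={2,6}:  v_{2} + v_{6} = 0  →  sig = (2;())
  P={0,1}:  v_{0} + v_{1} = v_{6}  →  sig = (2;(1))
  P={0,6}:  v_{0} + v_{6} = v_{3}  →  sig = (2;(1))
  P={1,2}:  v_{1} + v_{2} = v_{4}  →  sig = (2;(1))
  P={1,6}:  v_{1} + v_{6} = v_{5}  →  sig = (2;(1))
  P={2,3}:  v_{2} + v_{3} = v_{0}  →  sig = (2;(1))
  P={2,5}:  v_{2} + v_{5} = v_{1}  →  sig = (2;(1))
  P={3,4}:  v_{3} + v_{4} = v_{6}  →  sig = (2;(1))
  P={4,6}:  v_{4} + v_{6} = v_{1}  →  sig = (2;(1))
  P={0,5}:  v_{0} + v_{5} = 2·v_{6}  →  sig = (2;(2))
  P={1,3}:  v_{1} + v_{3} = 2·v_{6}  →  sig = (2;(2))
  P={4,5}:  v_{4} + v_{5} = 2·v_{1}  →  sig = (2;(2))
  P={3,5}:  v_{3} + v_{5} = 3·v_{6}  →  sig = (2;(3))

Hence PRS(X_Σ) =
{ (2;()) ×2,  (2;(1)) ×8,  (2;(2)) ×3,  (2;(3)) }


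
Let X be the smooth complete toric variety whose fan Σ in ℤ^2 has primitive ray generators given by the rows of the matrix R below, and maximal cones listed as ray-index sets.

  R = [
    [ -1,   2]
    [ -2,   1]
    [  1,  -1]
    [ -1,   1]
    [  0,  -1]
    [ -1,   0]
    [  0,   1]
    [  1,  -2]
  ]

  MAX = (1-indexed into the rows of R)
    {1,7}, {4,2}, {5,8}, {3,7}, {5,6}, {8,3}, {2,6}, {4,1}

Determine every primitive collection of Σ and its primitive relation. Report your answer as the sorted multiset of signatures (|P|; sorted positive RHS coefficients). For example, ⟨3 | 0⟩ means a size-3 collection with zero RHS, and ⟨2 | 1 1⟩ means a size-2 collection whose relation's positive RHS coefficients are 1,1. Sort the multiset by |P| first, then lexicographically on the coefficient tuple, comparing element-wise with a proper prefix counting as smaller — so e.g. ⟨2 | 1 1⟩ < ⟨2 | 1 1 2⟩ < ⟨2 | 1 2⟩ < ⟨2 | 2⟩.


20 minimal non-faces of Δ(Σ) (on 8 rays):

  {1,8}:  v_{1} + v_{8} = 0  so sig = ⟨2 | 0⟩
  {3,4}:  v_{3} + v_{4} = 0  so sig = ⟨2 | 0⟩
  {5,7}:  v_{5} + v_{7} = 0  so sig = ⟨2 | 0⟩
  {1,3}:  v_{1} + v_{3} = v_{7}  so sig = ⟨2 | 1⟩
  {1,5}:  v_{1} + v_{5} = v_{4}  so sig = ⟨2 | 1⟩
  {2,3}:  v_{2} + v_{3} = v_{6}  so sig = ⟨2 | 1⟩
  {3,5}:  v_{3} + v_{5} = v_{8}  so sig = ⟨2 | 1⟩
  {3,6}:  v_{3} + v_{6} = v_{5}  so sig = ⟨2 | 1⟩
  {4,5}:  v_{4} + v_{5} = v_{6}  so sig = ⟨2 | 1⟩
  {4,6}:  v_{4} + v_{6} = v_{2}  so sig = ⟨2 | 1⟩
  {4,7}:  v_{4} + v_{7} = v_{1}  so sig = ⟨2 | 1⟩
  {4,8}:  v_{4} + v_{8} = v_{5}  so sig = ⟨2 | 1⟩
  {6,7}:  v_{6} + v_{7} = v_{4}  so sig = ⟨2 | 1⟩
  {7,8}:  v_{7} + v_{8} = v_{3}  so sig = ⟨2 | 1⟩
  {2,8}:  v_{2} + v_{8} = v_{5} + v_{6}  so sig = ⟨2 | 1 1⟩
  {1,6}:  v_{1} + v_{6} = 2·v_{4}  so sig = ⟨2 | 2⟩
  {2,5}:  v_{2} + v_{5} = 2·v_{6}  so sig = ⟨2 | 2⟩
  {2,7}:  v_{2} + v_{7} = 2·v_{4}  so sig = ⟨2 | 2⟩
  {6,8}:  v_{6} + v_{8} = 2·v_{5}  so sig = ⟨2 | 2⟩
  {1,2}:  v_{1} + v_{2} = 3·v_{4}  so sig = ⟨2 | 3⟩

Hence PRS(X_Σ) =
    |P|=2: 20 collections, coeffs (), (), (), (1), (1), (1), (1), (1), (1), (1), (1), (1), (1), (1), (1,1), (2), (2), (2), (2), (3)


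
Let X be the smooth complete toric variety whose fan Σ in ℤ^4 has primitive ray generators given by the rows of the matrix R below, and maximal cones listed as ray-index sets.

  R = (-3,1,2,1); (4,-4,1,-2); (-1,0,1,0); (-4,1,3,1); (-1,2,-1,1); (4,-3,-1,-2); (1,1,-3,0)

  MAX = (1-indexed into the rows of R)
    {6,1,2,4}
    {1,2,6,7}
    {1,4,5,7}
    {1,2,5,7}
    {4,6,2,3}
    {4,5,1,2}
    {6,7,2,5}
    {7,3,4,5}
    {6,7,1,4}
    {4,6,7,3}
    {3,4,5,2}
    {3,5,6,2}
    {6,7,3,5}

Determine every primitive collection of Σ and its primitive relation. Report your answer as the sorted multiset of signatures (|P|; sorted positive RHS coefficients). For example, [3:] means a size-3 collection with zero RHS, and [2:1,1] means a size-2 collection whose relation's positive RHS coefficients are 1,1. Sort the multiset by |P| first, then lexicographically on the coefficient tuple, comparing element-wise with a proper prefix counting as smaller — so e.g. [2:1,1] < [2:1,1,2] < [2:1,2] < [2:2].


The 5 primitive collections of Σ (r=7, n=4):

  • {1,3}:  v_{1} + v_{3} = v_{4}  ⟹  sig = [2:1]
  • {1,5,6}:  v_{1} + v_{5} + v_{6} = 0  ⟹  sig = [3:]
  • {2,3,7}:  v_{2} + v_{3} + v_{7} = v_{6}  ⟹  sig = [3:1]
  • {4,5,6}:  v_{4} + v_{5} + v_{6} = v_{3}  ⟹  sig = [3:1]
  • {2,4,7}:  v_{2} + v_{4} + v_{7} = v_{1} + v_{6}  ⟹  sig = [3:1,1]

Signatures (|P|; sorted positive RHS coefficients), sorted:
    |P|=2: 1 collection, coeffs (1)
    |P|=3: 4 collections, coeffs (), (1), (1), (1,1)


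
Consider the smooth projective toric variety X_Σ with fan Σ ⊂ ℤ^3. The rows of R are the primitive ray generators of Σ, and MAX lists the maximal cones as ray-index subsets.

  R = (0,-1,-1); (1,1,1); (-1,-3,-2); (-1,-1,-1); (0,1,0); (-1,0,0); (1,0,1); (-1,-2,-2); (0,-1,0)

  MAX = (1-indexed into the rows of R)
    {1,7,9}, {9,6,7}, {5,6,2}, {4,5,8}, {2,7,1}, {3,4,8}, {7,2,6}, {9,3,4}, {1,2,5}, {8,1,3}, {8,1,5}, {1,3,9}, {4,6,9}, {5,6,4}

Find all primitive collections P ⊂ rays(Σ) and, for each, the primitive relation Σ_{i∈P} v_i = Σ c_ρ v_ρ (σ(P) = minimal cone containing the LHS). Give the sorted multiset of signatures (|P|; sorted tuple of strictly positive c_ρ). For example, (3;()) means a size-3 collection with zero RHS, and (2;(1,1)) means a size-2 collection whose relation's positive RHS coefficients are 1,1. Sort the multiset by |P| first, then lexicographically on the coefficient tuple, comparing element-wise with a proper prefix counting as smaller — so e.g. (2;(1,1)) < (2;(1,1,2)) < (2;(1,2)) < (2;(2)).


Δ(Σ) — 9 vertices, 15 min non-faces:

  P = {2,4}:  v_{2} + v_{4} = 0  ⟹  sig = (2;())
  P = {5,9}:  v_{5} + v_{9} = 0  ⟹  sig = (2;())
  P = {1,4}:  v_{1} + v_{4} = v_{8}  ⟹  sig = (2;(1))
  P = {1,6}:  v_{1} + v_{6} = v_{4}  ⟹  sig = (2;(1))
  P = {2,8}:  v_{2} + v_{8} = v_{1}  ⟹  sig = (2;(1))
  P = {2,9}:  v_{2} + v_{9} = v_{7}  ⟹  sig = (2;(1))
  P = {3,5}:  v_{3} + v_{5} = v_{8}  ⟹  sig = (2;(1))
  P = {4,7}:  v_{4} + v_{7} = v_{9}  ⟹  sig = (2;(1))
  P = {5,7}:  v_{5} + v_{7} = v_{2}  ⟹  sig = (2;(1))
  P = {8,9}:  v_{8} + v_{9} = v_{3}  ⟹  sig = (2;(1))
  P = {2,3}:  v_{2} + v_{3} = v_{1} + v_{9}  ⟹  sig = (2;(1,1))
  P = {7,8}:  v_{7} + v_{8} = v_{1} + v_{9}  ⟹  sig = (2;(1,1))
  P = {3,6}:  v_{3} + v_{6} = 2·v_{4} + v_{9}  ⟹  sig = (2;(1,2))
  P = {3,7}:  v_{3} + v_{7} = v_{1} + 2·v_{9}  ⟹  sig = (2;(1,2))
  P = {6,8}:  v_{6} + v_{8} = 2·v_{4}  ⟹  sig = (2;(2))

Signatures (|P|; sorted positive RHS coefficients), sorted:
[(2;()), (2;()), (2;(1)), (2;(1)), (2;(1)), (2;(1)), (2;(1)), (2;(1)), (2;(1)), (2;(1)), (2;(1,1)), (2;(1,1)), (2;(1,2)), (2;(1,2)), (2;(2))]


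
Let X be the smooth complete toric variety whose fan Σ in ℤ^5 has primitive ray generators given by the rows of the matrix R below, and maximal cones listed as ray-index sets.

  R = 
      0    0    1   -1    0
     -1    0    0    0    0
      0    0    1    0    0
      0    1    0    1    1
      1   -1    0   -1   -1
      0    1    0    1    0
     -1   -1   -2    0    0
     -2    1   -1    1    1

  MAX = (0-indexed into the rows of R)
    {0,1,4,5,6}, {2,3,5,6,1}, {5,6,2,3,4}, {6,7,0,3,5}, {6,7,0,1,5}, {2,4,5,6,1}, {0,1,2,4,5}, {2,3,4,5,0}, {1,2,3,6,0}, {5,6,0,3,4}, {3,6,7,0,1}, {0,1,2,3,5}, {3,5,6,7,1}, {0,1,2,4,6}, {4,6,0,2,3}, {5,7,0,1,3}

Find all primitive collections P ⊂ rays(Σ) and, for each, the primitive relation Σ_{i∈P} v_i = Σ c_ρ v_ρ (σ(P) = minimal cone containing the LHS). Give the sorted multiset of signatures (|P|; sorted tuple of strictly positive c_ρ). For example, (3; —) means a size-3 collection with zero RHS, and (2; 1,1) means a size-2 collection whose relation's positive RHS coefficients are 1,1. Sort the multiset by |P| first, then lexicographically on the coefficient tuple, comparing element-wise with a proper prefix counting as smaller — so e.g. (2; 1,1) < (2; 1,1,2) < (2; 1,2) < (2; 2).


The 5 primitive collections of Σ (r=8, n=5):

  P={4,7}:  v_{4} + v_{7} = v_{0} + v_{5} + v_{6}  →  sig = (2; 1,1,1)
  P={2,7}:  v_{2} + v_{7} = 2·v_{1} + v_{3}  →  sig = (2; 1,2)
  P={1,3,4}:  v_{1} + v_{3} + v_{4} = 0  →  sig = (3; —)
  P={0,2,5,6}:  v_{0} + v_{2} + v_{5} + v_{6} = v_{1}  →  sig = (4; 1)
  P={0,1,3,5,6}:  v_{0} + v_{1} + v_{3} + v_{5} + v_{6} = v_{7}  →  sig = (5; 1)

so the primitive-relation signature multiset is
{ (2; 1,1,1),  (2; 1,2),  (3; —),  (4; 1),  (5; 1) }


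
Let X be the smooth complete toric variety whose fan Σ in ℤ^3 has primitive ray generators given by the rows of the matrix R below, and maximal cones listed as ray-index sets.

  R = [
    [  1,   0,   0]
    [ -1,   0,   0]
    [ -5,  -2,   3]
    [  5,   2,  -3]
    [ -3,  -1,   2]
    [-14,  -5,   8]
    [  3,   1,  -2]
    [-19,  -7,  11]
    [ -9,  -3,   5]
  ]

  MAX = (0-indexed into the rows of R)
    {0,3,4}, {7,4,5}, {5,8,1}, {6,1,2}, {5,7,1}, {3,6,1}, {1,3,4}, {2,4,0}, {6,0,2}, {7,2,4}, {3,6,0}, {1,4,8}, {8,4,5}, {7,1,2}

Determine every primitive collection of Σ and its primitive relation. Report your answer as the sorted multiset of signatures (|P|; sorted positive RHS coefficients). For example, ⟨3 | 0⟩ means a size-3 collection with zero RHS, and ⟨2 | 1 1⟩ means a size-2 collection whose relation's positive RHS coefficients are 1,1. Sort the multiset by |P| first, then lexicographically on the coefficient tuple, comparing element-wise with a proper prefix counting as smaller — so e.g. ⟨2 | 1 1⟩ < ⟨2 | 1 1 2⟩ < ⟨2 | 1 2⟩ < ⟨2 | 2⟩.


18 collections generate NE(X_Σ); each relation:

  {0,1}:  v_{0} + v_{1} = 0  ⇒ sig = ⟨2 | 0⟩
  {2,3}:  v_{2} + v_{3} = 0  ⇒ sig = ⟨2 | 0⟩
  {4,6}:  v_{4} + v_{6} = 0  ⇒ sig = ⟨2 | 0⟩
  {2,5}:  v_{2} + v_{5} = v_{7}  ⇒ sig = ⟨2 | 1⟩
  {2,8}:  v_{2} + v_{8} = v_{5}  ⇒ sig = ⟨2 | 1⟩
  {3,5}:  v_{3} + v_{5} = v_{8}  ⇒ sig = ⟨2 | 1⟩
  {3,7}:  v_{3} + v_{7} = v_{5}  ⇒ sig = ⟨2 | 1⟩
  {0,8}:  v_{0} + v_{8} = v_{2} + v_{4}  ⇒ sig = ⟨2 | 1 1⟩
  {3,8}:  v_{3} + v_{8} = v_{1} + v_{4}  ⇒ sig = ⟨2 | 1 1⟩
  {6,8}:  v_{6} + v_{8} = v_{1} + v_{2}  ⇒ sig = ⟨2 | 1 1⟩
  {0,5}:  v_{0} + v_{5} = 2·v_{2} + v_{4}  ⇒ sig = ⟨2 | 1 2⟩
  {5,6}:  v_{5} + v_{6} = v_{1} + 2·v_{2}  ⇒ sig = ⟨2 | 1 2⟩
  {0,7}:  v_{0} + v_{7} = 3·v_{2} + v_{4}  ⇒ sig = ⟨2 | 1 3⟩
  {6,7}:  v_{6} + v_{7} = v_{1} + 3·v_{2}  ⇒ sig = ⟨2 | 1 3⟩
  {7,8}:  v_{7} + v_{8} = 2·v_{5}  ⇒ sig = ⟨2 | 2⟩
  {1,2,4}:  v_{1} + v_{2} + v_{4} = v_{8}  ⇒ sig = ⟨3 | 1⟩
  {1,4,7}:  v_{1} + v_{4} + v_{7} = v_{5} + v_{8}  ⇒ sig = ⟨3 | 1 1⟩
  {1,4,5}:  v_{1} + v_{4} + v_{5} = 2·v_{8}  ⇒ sig = ⟨3 | 2⟩

Hence PRS(X_Σ) =
    ⟨2 | 0⟩
    ⟨2 | 0⟩
    ⟨2 | 0⟩
    ⟨2 | 1⟩
    ⟨2 | 1⟩
    ⟨2 | 1⟩
    ⟨2 | 1⟩
    ⟨2 | 1 1⟩
    ⟨2 | 1 1⟩
    ⟨2 | 1 1⟩
    ⟨2 | 1 2⟩
    ⟨2 | 1 2⟩
    ⟨2 | 1 3⟩
    ⟨2 | 1 3⟩
    ⟨2 | 2⟩
    ⟨3 | 1⟩
    ⟨3 | 1 1⟩
    ⟨3 | 2⟩


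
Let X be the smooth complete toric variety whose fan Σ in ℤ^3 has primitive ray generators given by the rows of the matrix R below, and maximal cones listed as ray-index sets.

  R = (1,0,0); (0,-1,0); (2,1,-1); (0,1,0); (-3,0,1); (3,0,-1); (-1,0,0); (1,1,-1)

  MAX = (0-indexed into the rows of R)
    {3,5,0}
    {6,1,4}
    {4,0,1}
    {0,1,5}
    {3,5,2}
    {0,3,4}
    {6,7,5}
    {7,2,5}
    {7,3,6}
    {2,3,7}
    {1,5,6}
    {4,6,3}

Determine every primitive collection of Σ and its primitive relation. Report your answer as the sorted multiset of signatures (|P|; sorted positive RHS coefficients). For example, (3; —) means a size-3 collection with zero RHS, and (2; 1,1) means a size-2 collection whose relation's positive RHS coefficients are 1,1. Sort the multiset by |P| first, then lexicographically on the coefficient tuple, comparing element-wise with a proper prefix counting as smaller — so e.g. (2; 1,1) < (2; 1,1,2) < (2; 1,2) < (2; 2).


The 12 primitive collections of Σ (r=8, n=3):

  P = {0,6}:  v_{0} + v_{6} = 0  ⟹  sig = (2; —)
  P = {1,3}:  v_{1} + v_{3} = 0  ⟹  sig = (2; —)
  P = {4,5}:  v_{4} + v_{5} = 0  ⟹  sig = (2; —)
  P = {0,7}:  v_{0} + v_{7} = v_{2}  ⟹  sig = (2; 1)
  P = {2,6}:  v_{2} + v_{6} = v_{7}  ⟹  sig = (2; 1)
  P = {0,2}:  v_{0} + v_{2} = v_{3} + v_{5}  ⟹  sig = (2; 1,1)
  P = {1,2}:  v_{1} + v_{2} = v_{5} + v_{6}  ⟹  sig = (2; 1,1)
  P = {2,4}:  v_{2} + v_{4} = v_{3} + v_{6}  ⟹  sig = (2; 1,1)
  P = {1,7}:  v_{1} + v_{7} = v_{5} + 2·v_{6}  ⟹  sig = (2; 1,2)
  P = {4,7}:  v_{4} + v_{7} = v_{3} + 2·v_{6}  ⟹  sig = (2; 1,2)
  P = {3,5,6}:  v_{3} + v_{5} + v_{6} = v_{2}  ⟹  sig = (3; 1)
  P = {3,5,7}:  v_{3} + v_{5} + v_{7} = 2·v_{2}  ⟹  sig = (3; 2)

Hence PRS(X_Σ) =
[(2; —), (2; —), (2; —), (2; 1), (2; 1), (2; 1,1), (2; 1,1), (2; 1,1), (2; 1,2), (2; 1,2), (3; 1), (3; 2)]


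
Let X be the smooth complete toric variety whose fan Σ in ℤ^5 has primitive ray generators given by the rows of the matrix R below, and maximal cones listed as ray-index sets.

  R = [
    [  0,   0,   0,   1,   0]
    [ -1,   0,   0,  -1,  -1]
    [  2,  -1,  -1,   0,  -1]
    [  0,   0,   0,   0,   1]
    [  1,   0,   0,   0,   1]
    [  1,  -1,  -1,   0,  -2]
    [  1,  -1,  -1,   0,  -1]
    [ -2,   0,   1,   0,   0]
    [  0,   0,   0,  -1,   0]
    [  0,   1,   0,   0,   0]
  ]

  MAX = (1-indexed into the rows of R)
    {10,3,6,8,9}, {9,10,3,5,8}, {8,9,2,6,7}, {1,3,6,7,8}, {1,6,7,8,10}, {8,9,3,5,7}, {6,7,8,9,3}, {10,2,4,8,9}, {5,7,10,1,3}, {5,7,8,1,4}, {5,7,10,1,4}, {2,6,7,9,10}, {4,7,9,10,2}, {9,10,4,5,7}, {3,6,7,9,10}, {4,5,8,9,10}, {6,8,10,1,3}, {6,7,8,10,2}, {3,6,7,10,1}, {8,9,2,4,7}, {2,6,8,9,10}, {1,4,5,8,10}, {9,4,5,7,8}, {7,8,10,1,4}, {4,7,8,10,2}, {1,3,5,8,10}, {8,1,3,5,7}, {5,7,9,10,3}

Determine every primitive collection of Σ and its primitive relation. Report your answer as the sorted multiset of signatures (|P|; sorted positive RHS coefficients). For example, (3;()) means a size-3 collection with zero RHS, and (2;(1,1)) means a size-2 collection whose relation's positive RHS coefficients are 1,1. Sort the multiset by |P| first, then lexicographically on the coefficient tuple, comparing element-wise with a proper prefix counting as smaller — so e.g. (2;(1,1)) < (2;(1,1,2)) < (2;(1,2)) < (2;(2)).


Δ(Σ) — 10 vertices, 10 min non-faces:

  {1,9}:  v_{1} + v_{9} = 0 — sig = (2;())
  {2,5}:  v_{2} + v_{5} = v_{9} — sig = (2;(1))
  {4,6}:  v_{4} + v_{6} = v_{7} — sig = (2;(1))
  {5,6}:  v_{5} + v_{6} = v_{3} — sig = (2;(1))
  {2,3}:  v_{2} + v_{3} = v_{6} + v_{9} — sig = (2;(1,1))
  {3,4}:  v_{3} + v_{4} = v_{5} + v_{7} — sig = (2;(1,1))
  {1,2}:  v_{1} + v_{2} = v_{7} + v_{8} + v_{10} — sig = (2;(1,1,1))
  {5,7,8,10}:  v_{5} + v_{7} + v_{8} + v_{10} = 0 — sig = (4;())
  {3,7,8,10}:  v_{3} + v_{7} + v_{8} + v_{10} = v_{6} — sig = (4;(1))
  {7,8,9,10}:  v_{7} + v_{8} + v_{9} + v_{10} = v_{2} — sig = (4;(1))

Hence PRS(X_Σ) =
    |P|=2: 7 collections, coeffs (), (1), (1), (1), (1,1), (1,1), (1,1,1)
    |P|=4: 3 collections, coeffs (), (1), (1)


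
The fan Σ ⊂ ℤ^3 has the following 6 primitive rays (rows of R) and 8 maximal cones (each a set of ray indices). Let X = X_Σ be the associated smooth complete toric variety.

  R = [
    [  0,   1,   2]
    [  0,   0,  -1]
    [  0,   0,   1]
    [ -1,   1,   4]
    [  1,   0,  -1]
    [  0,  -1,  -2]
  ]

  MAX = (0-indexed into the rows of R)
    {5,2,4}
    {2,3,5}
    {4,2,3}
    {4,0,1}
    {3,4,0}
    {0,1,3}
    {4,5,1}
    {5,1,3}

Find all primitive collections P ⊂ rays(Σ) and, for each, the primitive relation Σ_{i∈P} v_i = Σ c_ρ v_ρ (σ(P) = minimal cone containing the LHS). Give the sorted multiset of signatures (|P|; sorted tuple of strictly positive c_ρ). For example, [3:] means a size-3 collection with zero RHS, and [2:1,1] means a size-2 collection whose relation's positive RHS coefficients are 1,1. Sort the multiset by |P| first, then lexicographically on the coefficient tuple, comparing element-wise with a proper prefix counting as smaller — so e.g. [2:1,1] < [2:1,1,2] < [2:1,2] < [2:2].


5 collections generate NE(X_Σ); each relation:

  • {0,5}:  v_{0} + v_{5} = 0  ⇒ sig = [2:]
  • {1,2}:  v_{1} + v_{2} = 0  ⇒ sig = [2:]
  • {0,2}:  v_{0} + v_{2} = v_{3} + v_{4}  ⇒ sig = [2:1,1]
  • {1,3,4}:  v_{1} + v_{3} + v_{4} = v_{0}  ⇒ sig = [3:1]
  • {3,4,5}:  v_{3} + v_{4} + v_{5} = v_{2}  ⇒ sig = [3:1]

Signatures (|P|; sorted positive RHS coefficients), sorted:
    [2:]
    [2:]
    [2:1,1]
    [3:1]
    [3:1]


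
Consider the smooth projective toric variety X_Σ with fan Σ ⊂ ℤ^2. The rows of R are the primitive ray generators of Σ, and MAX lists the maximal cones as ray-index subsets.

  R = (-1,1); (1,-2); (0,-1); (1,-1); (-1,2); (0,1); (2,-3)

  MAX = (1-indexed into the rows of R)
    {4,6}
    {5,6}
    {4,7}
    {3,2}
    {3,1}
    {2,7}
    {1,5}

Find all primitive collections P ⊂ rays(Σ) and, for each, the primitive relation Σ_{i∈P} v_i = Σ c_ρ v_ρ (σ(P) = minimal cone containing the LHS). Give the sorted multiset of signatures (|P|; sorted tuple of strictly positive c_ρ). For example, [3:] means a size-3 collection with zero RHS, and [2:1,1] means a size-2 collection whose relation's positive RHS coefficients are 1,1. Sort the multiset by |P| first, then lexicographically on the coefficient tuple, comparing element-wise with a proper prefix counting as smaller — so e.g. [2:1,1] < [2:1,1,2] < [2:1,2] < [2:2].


Primitive collections (14):

  P = {1,4}:  v_{1} + v_{4} = 0  →  sig = [2:]
  P = {2,5}:  v_{2} + v_{5} = 0  →  sig = [2:]
  P = {3,6}:  v_{3} + v_{6} = 0  →  sig = [2:]
  P = {1,2}:  v_{1} + v_{2} = v_{3}  →  sig = [2:1]
  P = {1,6}:  v_{1} + v_{6} = v_{5}  →  sig = [2:1]
  P = {1,7}:  v_{1} + v_{7} = v_{2}  →  sig = [2:1]
  P = {2,4}:  v_{2} + v_{4} = v_{7}  →  sig = [2:1]
  P = {2,6}:  v_{2} + v_{6} = v_{4}  →  sig = [2:1]
  P = {3,4}:  v_{3} + v_{4} = v_{2}  →  sig = [2:1]
  P = {3,5}:  v_{3} + v_{5} = v_{1}  →  sig = [2:1]
  P = {4,5}:  v_{4} + v_{5} = v_{6}  →  sig = [2:1]
  P = {5,7}:  v_{5} + v_{7} = v_{4}  →  sig = [2:1]
  P = {3,7}:  v_{3} + v_{7} = 2·v_{2}  →  sig = [2:2]
  P = {6,7}:  v_{6} + v_{7} = 2·v_{4}  →  sig = [2:2]

Signatures (|P|; sorted positive RHS coefficients), sorted:
[[2:], [2:], [2:], [2:1], [2:1], [2:1], [2:1], [2:1], [2:1], [2:1], [2:1], [2:1], [2:2], [2:2]]


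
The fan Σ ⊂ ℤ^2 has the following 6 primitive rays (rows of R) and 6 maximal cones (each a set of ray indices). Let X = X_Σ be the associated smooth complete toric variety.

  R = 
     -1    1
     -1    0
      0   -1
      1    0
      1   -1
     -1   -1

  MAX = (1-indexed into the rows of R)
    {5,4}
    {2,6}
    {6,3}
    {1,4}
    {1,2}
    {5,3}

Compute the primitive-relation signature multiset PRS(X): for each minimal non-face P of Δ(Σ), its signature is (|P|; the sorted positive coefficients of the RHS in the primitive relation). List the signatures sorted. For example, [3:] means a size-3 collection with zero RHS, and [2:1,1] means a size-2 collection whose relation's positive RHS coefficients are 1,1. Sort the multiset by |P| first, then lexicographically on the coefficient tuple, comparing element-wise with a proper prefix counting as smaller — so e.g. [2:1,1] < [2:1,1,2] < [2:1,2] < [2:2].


|primitive collections| = 9. Relations:

  P = {1,5}:  v_{1} + v_{5} = 0  ⇒ sig = [2:]
  P = {2,4}:  v_{2} + v_{4} = 0  ⇒ sig = [2:]
  P = {1,3}:  v_{1} + v_{3} = v_{2}  ⇒ sig = [2:1]
  P = {2,3}:  v_{2} + v_{3} = v_{6}  ⇒ sig = [2:1]
  P = {2,5}:  v_{2} + v_{5} = v_{3}  ⇒ sig = [2:1]
  P = {3,4}:  v_{3} + v_{4} = v_{5}  ⇒ sig = [2:1]
  P = {4,6}:  v_{4} + v_{6} = v_{3}  ⇒ sig = [2:1]
  P = {1,6}:  v_{1} + v_{6} = 2·v_{2}  ⇒ sig = [2:2]
  P = {5,6}:  v_{5} + v_{6} = 2·v_{3}  ⇒ sig = [2:2]

so the primitive-relation signature multiset is
[[2:], [2:], [2:1], [2:1], [2:1], [2:1], [2:1], [2:2], [2:2]]


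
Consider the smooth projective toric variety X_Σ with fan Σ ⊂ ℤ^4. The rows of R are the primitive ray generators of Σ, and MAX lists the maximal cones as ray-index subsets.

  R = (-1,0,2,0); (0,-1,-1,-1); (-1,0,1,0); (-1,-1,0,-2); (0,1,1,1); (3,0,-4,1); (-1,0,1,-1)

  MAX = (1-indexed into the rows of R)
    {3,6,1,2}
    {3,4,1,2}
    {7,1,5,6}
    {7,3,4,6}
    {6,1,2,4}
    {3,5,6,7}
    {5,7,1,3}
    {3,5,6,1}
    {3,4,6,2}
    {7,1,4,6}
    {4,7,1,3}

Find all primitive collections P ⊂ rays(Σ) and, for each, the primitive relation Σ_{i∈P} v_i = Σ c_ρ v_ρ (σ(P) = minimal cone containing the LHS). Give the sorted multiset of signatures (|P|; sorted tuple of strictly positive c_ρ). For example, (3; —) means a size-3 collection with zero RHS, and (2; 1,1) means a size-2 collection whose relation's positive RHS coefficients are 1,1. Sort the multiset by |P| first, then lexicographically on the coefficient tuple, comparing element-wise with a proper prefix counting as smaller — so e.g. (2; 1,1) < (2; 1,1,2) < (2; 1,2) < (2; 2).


|primitive collections| = 5. Relations:

  P = {2,5}:  v_{2} + v_{5} = 0  →  sig = (2; —)
  P = {2,7}:  v_{2} + v_{7} = v_{4}  →  sig = (2; 1)
  P = {4,5}:  v_{4} + v_{5} = v_{7}  →  sig = (2; 1)
  P = {1,3,6,7}:  v_{1} + v_{3} + v_{6} + v_{7} = 0  →  sig = (4; —)
  P = {1,3,4,6}:  v_{1} + v_{3} + v_{4} + v_{6} = v_{2}  →  sig = (4; 1)

Hence PRS(X_Σ) =
    |P|=2: 3 collections, coeffs (), (1), (1)
    |P|=4: 2 collections, coeffs (), (1)
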